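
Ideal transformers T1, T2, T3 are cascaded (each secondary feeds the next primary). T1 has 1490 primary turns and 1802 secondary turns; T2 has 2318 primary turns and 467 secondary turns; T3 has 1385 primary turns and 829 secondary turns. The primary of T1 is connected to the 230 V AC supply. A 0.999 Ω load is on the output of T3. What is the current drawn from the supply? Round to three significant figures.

I_supply ≈ 4.90 A

After T1: V = 230.00 × 1802/1490 = 278.16 V.
After T2: V = 278.16 × 467/2318 = 56.040 V.
After T3: V = 56.040 × 829/1385 = 33.543 V.
I_load = 33.543/0.999 = 33.577 A, so P_out = 33.543 × 33.577 = 1126.3 W.
All ideal ⇒ P_in = P_out, so I_supply = 1126.3/230 = 4.90 A.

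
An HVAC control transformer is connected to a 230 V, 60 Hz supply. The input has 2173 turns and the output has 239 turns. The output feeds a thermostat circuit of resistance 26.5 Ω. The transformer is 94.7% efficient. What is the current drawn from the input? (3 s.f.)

I_in ≈ 0.111 A

V_out = 230 × 239/2173 = 25.297 V.
I_out = V_out/R = 25.297/26.5 = 0.95460 A.
P_out = V_out I_out = 25.297 × 0.95460 = 24.148 W.
P_in = P_out/η = 24.148/0.947 = 25.500 W.
I_in = P_in/V_in = 25.500/230 = 0.111 A.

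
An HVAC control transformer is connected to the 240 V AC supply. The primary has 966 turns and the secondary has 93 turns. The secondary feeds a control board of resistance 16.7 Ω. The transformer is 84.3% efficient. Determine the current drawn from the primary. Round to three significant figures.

I_p ≈ 0.158 A

V_s = 240 × 93/966 = 23.106 V.
I_s = V_s/R = 23.106/16.7 = 1.3836 A.
P_out = V_s I_s = 23.106 × 1.3836 = 31.968 W.
P_in = P_out/η = 31.968/0.843 = 37.922 W.
I_p = P_in/V_p = 37.922/240 = 0.158 A.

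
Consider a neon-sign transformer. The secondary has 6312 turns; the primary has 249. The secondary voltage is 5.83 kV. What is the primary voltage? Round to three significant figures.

V_p ≈ 230 V

V_p/V_s = N_p/N_s, so V_p = 5830 × 249/6312 = 230 V.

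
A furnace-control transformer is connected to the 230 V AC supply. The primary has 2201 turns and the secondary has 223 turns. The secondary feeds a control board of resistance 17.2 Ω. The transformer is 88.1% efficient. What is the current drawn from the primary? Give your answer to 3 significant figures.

I_p ≈ 0.156 A

V_s = 230 × 223/2201 = 23.303 V.
I_s = V_s/R = 23.303/17.2 = 1.3548 A.
P_out = V_s I_s = 23.303 × 1.3548 = 31.572 W.
P_in = P_out/η = 31.572/0.881 = 35.836 W.
I_p = P_in/V_p = 35.836/230 = 0.156 A.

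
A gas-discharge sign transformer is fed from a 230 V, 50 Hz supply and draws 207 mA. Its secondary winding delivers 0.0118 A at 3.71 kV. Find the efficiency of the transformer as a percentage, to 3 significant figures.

P_in = 230 × 0.207 = 47.6100 W.
P_out = 3710 × 0.0118 = 43.7780 W.
η = P_out/P_in = 43.7780/47.6100 = 0.920.

η ≈ 92.0%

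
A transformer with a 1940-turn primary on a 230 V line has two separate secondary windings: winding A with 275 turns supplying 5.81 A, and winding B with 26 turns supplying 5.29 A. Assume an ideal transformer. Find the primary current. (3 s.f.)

I_p ≈ 0.894 A

V_A = 230 × 275/1940 = 32.603 V; V_B = 230 × 26/1940 = 3.0825 V.
P_out = V_A I_A + V_B I_B = 32.603×5.81 + 3.0825×5.29 = 189.42 + 16.306 = 205.73 W.
Ideal ⇒ P_in = P_out, so I_p = P_out/V_p = 205.73/230 = 0.894 A.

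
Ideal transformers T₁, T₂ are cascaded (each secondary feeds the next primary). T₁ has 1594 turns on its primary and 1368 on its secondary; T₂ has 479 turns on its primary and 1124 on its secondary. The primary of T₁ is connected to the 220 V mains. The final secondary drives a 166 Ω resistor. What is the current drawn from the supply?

Secondary of T₁: V = 220.00 × 1368/1594 = 188.81 V.
Secondary of T₂: V = 188.81 × 1124/479 = 443.05 V.
I_load = 443.05/166 = 2.6690 A, so P_out = 443.05 × 2.6690 = 1182.5 W.
All ideal ⇒ P_in = P_out, so I_supply = 1182.5/220 = 5.37 A.

I_supply ≈ 5.37 A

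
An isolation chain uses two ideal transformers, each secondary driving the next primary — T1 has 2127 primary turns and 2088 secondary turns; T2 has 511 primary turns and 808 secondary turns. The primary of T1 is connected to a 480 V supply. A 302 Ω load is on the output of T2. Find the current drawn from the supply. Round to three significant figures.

After T1: V = 480.00 × 2088/2127 = 471.20 V.
After T2: V = 471.20 × 808/511 = 745.07 V.
I_load = 745.07/302 = 2.4671 A, so P_out = 745.07 × 2.4671 = 1838.2 W.
All ideal ⇒ P_in = P_out, so I_supply = 1838.2/480 = 3.83 A.

I_supply ≈ 3.83 A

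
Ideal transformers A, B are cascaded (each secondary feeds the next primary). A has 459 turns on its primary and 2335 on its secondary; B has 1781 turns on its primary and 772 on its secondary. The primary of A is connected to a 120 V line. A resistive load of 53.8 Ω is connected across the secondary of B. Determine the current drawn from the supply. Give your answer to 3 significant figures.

Secondary of A: V = 120.00 × 2335/459 = 610.46 V.
Secondary of B: V = 610.46 × 772/1781 = 264.61 V.
I_load = 264.61/53.8 = 4.9184 A, so P_out = 264.61 × 4.9184 = 1301.5 W.
All ideal ⇒ P_in = P_out, so I_supply = 1301.5/120 = 10.8 A.

I_supply ≈ 10.8 A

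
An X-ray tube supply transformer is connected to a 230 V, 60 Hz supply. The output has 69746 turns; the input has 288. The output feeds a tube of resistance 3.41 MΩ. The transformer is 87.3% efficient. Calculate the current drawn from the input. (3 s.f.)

I_in ≈ 4.53 A

V_out = 230 × 69746/288 = 55700 V.
I_out = V_out/R = 55700/(3.41×10^6) = 0.016334 A.
P_out = V_out I_out = 55700 × 0.016334 = 909.82 W.
P_in = P_out/η = 909.82/0.873 = 1042.2 W.
I_in = P_in/V_in = 1042.2/230 = 4.53 A.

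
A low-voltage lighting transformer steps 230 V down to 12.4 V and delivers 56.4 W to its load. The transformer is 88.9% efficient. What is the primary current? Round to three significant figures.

I_p ≈ 0.276 A

P_in = P_out/η = 56.4/0.889 = 63.442 W.
I_p = P_in/V_p = 63.442/230 = 0.276 A.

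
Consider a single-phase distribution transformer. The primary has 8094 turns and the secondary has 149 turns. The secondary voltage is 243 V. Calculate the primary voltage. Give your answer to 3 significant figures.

V_p/V_s = N_p/N_s, so V_p = 243 × 8094/149 = 13200 V.

V_p ≈ 13200 V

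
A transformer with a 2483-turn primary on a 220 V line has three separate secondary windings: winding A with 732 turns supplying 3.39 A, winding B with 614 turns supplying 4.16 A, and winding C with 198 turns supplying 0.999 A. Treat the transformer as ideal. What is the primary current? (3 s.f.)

V_A = 220 × 732/2483 = 64.857 V; V_B = 220 × 614/2483 = 54.402 V; V_C = 220 × 198/2483 = 17.543 V.
P_out = V_A I_A + V_B I_B + V_C I_C = 64.857×3.39 + 54.402×4.16 + 17.543×0.999 = 219.87 + 226.31 + 17.526 = 463.70 W.
Ideal ⇒ P_in = P_out, so I_p = P_out/V_p = 463.70/220 = 2.11 A.

I_p ≈ 2.11 A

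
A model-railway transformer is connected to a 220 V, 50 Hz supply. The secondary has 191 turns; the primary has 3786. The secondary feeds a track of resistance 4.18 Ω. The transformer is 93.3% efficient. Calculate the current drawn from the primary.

I_p ≈ 0.144 A

V_s = 220 × 191/3786 = 11.099 V.
I_s = V_s/R = 11.099/4.18 = 2.6552 A.
P_out = V_s I_s = 11.099 × 2.6552 = 29.470 W.
P_in = P_out/η = 29.470/0.933 = 31.586 W.
I_p = P_in/V_p = 31.586/220 = 0.144 A.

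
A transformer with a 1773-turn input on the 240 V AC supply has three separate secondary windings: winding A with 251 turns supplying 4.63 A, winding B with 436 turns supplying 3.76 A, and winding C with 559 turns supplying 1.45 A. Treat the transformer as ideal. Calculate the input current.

I_in ≈ 2.04 A

V_A = 240 × 251/1773 = 33.976 V; V_B = 240 × 436/1773 = 59.019 V; V_C = 240 × 559/1773 = 75.668 V.
P_out = V_A I_A + V_B I_B + V_C I_C = 33.976×4.63 + 59.019×3.76 + 75.668×1.45 = 157.31 + 221.91 + 109.72 = 488.94 W.
Ideal ⇒ P_in = P_out, so I_in = P_out/V_in = 488.94/240 = 2.04 A.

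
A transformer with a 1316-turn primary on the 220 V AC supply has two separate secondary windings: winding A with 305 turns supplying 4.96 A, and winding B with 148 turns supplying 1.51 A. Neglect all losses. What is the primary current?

I_p ≈ 1.32 A

V_A = 220 × 305/1316 = 50.988 V; V_B = 220 × 148/1316 = 24.742 V.
P_out = V_A I_A + V_B I_B = 50.988×4.96 + 24.742×1.51 = 252.90 + 37.360 = 290.26 W.
Ideal ⇒ P_in = P_out, so I_p = P_out/V_p = 290.26/220 = 1.32 A.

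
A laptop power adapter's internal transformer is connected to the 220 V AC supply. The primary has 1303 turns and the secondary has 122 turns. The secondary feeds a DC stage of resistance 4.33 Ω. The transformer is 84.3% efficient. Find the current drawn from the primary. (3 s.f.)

I_p ≈ 0.528 A

V_s = 220 × 122/1303 = 20.599 V.
I_s = V_s/R = 20.599/4.33 = 4.7572 A.
P_out = V_s I_s = 20.599 × 4.7572 = 97.991 W.
P_in = P_out/η = 97.991/0.843 = 116.24 W.
I_p = P_in/V_p = 116.24/220 = 0.528 A.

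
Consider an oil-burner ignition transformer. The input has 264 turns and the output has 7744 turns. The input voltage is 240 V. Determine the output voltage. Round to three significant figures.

V_out/V_in = N_out/N_in, so V_out = 240 × 7744/264 = 7040 V.

V_out ≈ 7040 V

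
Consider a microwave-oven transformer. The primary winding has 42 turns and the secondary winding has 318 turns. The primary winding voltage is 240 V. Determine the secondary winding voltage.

V_s/V_p = N_s/N_p, so V_s = 240 × 318/42 = 1820 V.

V_s ≈ 1820 V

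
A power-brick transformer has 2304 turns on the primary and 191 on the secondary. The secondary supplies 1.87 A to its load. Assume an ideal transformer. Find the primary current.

For an ideal transformer I_p/I_s = N_s/N_p, so I_p = 1.87 × 191/2304 = 0.155 A.

I_p ≈ 0.155 A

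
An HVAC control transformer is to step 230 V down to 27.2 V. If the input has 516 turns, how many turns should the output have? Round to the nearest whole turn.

N_out/N_in = V_out/V_in, so N_out = 516 × 27.2/230 = 61.0 ≈ 61 turns.

N_out = 61 turns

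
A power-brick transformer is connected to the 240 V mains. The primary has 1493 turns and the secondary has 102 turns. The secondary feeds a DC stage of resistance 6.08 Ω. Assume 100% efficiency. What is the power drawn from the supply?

V_s = V_p × N_s/N_p = 240 × 102/1493 = 16.397 V.
I_s = V_s/R = 16.397/6.08 = 2.6968 A.
I_p = I_s × N_s/N_p = 2.6968 × 102/1493 = 0.18424 A.
P = V_p I_p = 240 × 0.18424 = 44.2 W.

P ≈ 44.2 W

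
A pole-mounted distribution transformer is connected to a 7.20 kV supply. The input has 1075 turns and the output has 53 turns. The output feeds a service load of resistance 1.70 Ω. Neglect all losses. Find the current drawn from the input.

V_out = V_in × N_out/N_in = 7200 × 53/1075 = 354.98 V.
I_out = V_out/R = 354.98/1.70 = 208.81 A.
For an ideal transformer I_in N_in = I_out N_out, so I_in = 208.81 × 53/1075 = 10.3 A.

I_in ≈ 10.3 A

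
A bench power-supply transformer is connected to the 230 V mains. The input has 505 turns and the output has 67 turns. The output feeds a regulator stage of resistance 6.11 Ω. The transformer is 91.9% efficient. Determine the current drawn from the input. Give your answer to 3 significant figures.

V_out = 230 × 67/505 = 30.515 V.
I_out = V_out/R = 30.515/6.11 = 4.9942 A.
P_out = V_out I_out = 30.515 × 4.9942 = 152.40 W.
P_in = P_out/η = 152.40/0.919 = 165.83 W.
I_in = P_in/V_in = 165.83/230 = 0.721 A.

I_in ≈ 0.721 A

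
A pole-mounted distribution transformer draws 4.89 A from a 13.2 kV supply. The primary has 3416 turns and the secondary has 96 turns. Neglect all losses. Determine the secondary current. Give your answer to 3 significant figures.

I_s/I_p = N_p/N_s, so I_s = 4.89 × 3416/96 = 174 A.

I_s ≈ 174 A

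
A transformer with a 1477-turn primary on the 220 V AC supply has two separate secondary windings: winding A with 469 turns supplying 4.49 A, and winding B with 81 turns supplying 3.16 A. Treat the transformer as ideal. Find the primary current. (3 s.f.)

I_p ≈ 1.60 A

V_A = 220 × 469/1477 = 69.858 V; V_B = 220 × 81/1477 = 12.065 V.
P_out = V_A I_A + V_B I_B = 69.858×4.49 + 12.065×3.16 = 313.66 + 38.125 = 351.79 W.
Ideal ⇒ P_in = P_out, so I_p = P_out/V_p = 351.79/220 = 1.60 A.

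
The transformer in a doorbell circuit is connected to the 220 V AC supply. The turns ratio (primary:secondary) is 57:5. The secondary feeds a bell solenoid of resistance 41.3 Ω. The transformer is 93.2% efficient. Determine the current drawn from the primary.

I_p ≈ 0.0440 A

V_s = 220 × 5/57 = 19.298 V.
I_s = V_s/R = 19.298/41.3 = 0.46727 A.
P_out = V_s I_s = 19.298 × 0.46727 = 9.0175 W.
P_in = P_out/η = 9.0175/0.932 = 9.6754 W.
I_p = P_in/V_p = 9.6754/220 = 0.0440 A.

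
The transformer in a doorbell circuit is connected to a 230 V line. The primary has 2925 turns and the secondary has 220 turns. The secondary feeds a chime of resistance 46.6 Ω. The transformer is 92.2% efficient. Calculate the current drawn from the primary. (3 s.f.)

V_s = 230 × 220/2925 = 17.299 V.
I_s = V_s/R = 17.299/46.6 = 0.37123 A.
P_out = V_s I_s = 17.299 × 0.37123 = 6.4219 W.
P_in = P_out/η = 6.4219/0.922 = 6.9652 W.
I_p = P_in/V_p = 6.9652/230 = 0.0303 A.

I_p ≈ 0.0303 A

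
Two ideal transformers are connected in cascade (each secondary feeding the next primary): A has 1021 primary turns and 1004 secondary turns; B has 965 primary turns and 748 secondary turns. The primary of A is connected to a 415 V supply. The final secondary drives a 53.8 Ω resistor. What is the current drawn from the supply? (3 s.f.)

I_supply ≈ 4.48 A

Secondary of A: V = 415.00 × 1004/1021 = 408.09 V.
Secondary of B: V = 408.09 × 748/965 = 316.32 V.
I_load = 316.32/53.8 = 5.8796 A, so P_out = 316.32 × 5.8796 = 1859.9 W.
All ideal ⇒ P_in = P_out, so I_supply = 1859.9/415 = 4.48 A.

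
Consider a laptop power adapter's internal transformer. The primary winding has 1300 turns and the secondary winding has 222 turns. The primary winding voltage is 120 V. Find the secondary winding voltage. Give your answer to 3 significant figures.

V_s/V_p = N_s/N_p, so V_s = 120 × 222/1300 = 20.5 V.

V_s ≈ 20.5 V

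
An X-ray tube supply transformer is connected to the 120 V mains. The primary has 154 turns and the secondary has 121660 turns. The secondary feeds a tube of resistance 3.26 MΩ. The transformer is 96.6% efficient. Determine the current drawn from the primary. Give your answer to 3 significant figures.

I_p ≈ 23.8 A

V_s = 120 × 121660/154 = 94800 V.
I_s = V_s/R = 94800/(3.26×10^6) = 0.029080 A.
P_out = V_s I_s = 94800 × 0.029080 = 2756.8 W.
P_in = P_out/η = 2756.8/0.966 = 2853.8 W.
I_p = P_in/V_p = 2853.8/120 = 23.8 A.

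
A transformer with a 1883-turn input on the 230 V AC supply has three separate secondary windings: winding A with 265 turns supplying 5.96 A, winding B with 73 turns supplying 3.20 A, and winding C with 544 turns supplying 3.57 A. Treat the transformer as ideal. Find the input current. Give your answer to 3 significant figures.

I_in ≈ 1.99 A

V_A = 230 × 265/1883 = 32.369 V; V_B = 230 × 73/1883 = 8.9166 V; V_C = 230 × 544/1883 = 66.447 V.
P_out = V_A I_A + V_B I_B + V_C I_C = 32.369×5.96 + 8.9166×3.20 + 66.447×3.57 = 192.92 + 28.533 + 237.22 = 458.67 W.
Ideal ⇒ P_in = P_out, so I_in = P_out/V_in = 458.67/230 = 1.99 A.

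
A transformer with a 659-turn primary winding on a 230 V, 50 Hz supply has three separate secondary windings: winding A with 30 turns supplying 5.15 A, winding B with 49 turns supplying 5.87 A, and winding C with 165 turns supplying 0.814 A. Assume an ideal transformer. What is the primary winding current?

V_A = 230 × 30/659 = 10.470 V; V_B = 230 × 49/659 = 17.102 V; V_C = 230 × 165/659 = 57.587 V.
P_out = V_A I_A + V_B I_B + V_C I_C = 10.470×5.15 + 17.102×5.87 + 57.587×0.814 = 53.923 + 100.39 + 46.876 = 201.19 W.
Ideal ⇒ P_in = P_out, so I_p = P_out/V_p = 201.19/230 = 0.875 A.

I_p ≈ 0.875 A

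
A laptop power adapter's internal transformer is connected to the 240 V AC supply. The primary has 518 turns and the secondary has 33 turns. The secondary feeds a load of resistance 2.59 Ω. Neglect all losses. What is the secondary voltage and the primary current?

V_s ≈ 15.3 V, I_p ≈ 0.376 A

V_s = V_p × N_s/N_p = 240 × 33/518 = 15.290 V.
I_s = V_s/R = 15.290/2.59 = 5.9033 A.
I_p = I_s × N_s/N_p = 5.9033 × 33/518 = 0.376 A.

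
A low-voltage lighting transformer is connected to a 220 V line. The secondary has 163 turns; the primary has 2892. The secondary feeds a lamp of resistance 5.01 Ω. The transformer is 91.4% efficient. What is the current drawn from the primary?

I_p ≈ 0.153 A

V_s = 220 × 163/2892 = 12.400 V.
I_s = V_s/R = 12.400/5.01 = 2.4750 A.
P_out = V_s I_s = 12.400 × 2.4750 = 30.689 W.
P_in = P_out/η = 30.689/0.914 = 33.577 W.
I_p = P_in/V_p = 33.577/220 = 0.153 A.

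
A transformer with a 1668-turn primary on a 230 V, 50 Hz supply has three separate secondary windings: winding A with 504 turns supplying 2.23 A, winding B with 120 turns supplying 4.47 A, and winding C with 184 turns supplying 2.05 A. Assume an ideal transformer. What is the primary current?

I_p ≈ 1.22 A

V_A = 230 × 504/1668 = 69.496 V; V_B = 230 × 120/1668 = 16.547 V; V_C = 230 × 184/1668 = 25.372 V.
P_out = V_A I_A + V_B I_B + V_C I_C = 69.496×2.23 + 16.547×4.47 + 25.372×2.05 = 154.98 + 73.964 + 52.012 = 280.95 W.
Ideal ⇒ P_in = P_out, so I_p = P_out/V_p = 280.95/230 = 1.22 A.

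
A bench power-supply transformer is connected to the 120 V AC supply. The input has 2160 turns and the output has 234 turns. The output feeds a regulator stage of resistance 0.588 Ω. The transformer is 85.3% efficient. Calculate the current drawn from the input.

I_in ≈ 2.81 A

V_out = 120 × 234/2160 = 13.000 V.
I_out = V_out/R = 13.000/0.588 = 22.109 A.
P_out = V_out I_out = 13.000 × 22.109 = 287.41 W.
P_in = P_out/η = 287.41/0.853 = 336.95 W.
I_in = P_in/V_in = 336.95/120 = 2.81 A.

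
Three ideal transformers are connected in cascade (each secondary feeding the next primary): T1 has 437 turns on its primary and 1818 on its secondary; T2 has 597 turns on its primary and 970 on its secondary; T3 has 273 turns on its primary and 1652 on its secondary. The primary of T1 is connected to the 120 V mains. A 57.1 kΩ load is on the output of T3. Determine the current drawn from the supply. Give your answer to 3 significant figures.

After T1: V = 120.00 × 1818/437 = 499.22 V.
After T2: V = 499.22 × 970/597 = 811.13 V.
After T3: V = 811.13 × 1652/273 = 4908.4 V.
I_load = 4908.4/57100 = 0.085961 A, so P_out = 4908.4 × 0.085961 = 421.93 W.
All ideal ⇒ P_in = P_out, so I_supply = 421.93/120 = 3.52 A.

I_supply ≈ 3.52 A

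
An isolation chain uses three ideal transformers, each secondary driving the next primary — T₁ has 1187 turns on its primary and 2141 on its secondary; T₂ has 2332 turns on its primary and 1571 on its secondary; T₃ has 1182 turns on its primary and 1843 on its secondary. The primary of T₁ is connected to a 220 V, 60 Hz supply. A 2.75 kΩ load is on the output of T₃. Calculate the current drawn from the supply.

Secondary of T₁: V = 220.00 × 2141/1187 = 396.82 V.
Secondary of T₂: V = 396.82 × 1571/2332 = 267.32 V.
Secondary of T₃: V = 267.32 × 1843/1182 = 416.82 V.
I_load = 416.82/2750 = 0.15157 A, so P_out = 416.82 × 0.15157 = 63.176 W.
All ideal ⇒ P_in = P_out, so I_supply = 63.176/220 = 0.287 A.

I_supply ≈ 0.287 A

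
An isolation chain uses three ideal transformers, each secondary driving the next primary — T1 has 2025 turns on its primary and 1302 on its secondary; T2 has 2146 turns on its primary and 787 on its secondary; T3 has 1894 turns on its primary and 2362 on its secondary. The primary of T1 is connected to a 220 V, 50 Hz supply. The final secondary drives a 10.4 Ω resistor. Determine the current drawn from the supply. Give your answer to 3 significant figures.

Secondary of T1: V = 220.00 × 1302/2025 = 141.45 V.
Secondary of T2: V = 141.45 × 787/2146 = 51.874 V.
Secondary of T3: V = 51.874 × 2362/1894 = 64.692 V.
I_load = 64.692/10.4 = 6.2204 A, so P_out = 64.692 × 6.2204 = 402.41 W.
All ideal ⇒ P_in = P_out, so I_supply = 402.41/220 = 1.83 A.

I_supply ≈ 1.83 A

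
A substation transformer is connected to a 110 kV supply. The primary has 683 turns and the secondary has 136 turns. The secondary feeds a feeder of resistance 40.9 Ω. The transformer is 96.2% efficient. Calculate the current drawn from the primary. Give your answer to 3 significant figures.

V_s = 110000 × 136/683 = 21903 V.
I_s = V_s/R = 21903/40.9 = 535.53 A.
P_out = V_s I_s = 21903 × 535.53 = 1.1730×10^7 W.
P_in = P_out/η = 1.1730×10^7/0.962 = 1.2193×10^7 W.
I_p = P_in/V_p = 1.2193×10^7/110000 = 111 A.

I_p ≈ 111 A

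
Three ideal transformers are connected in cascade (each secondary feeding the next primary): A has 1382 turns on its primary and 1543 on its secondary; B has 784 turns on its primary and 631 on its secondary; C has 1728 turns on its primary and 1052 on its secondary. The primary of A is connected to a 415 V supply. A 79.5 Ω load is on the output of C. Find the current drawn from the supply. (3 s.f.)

I_supply ≈ 1.56 A

After A: V = 415.00 × 1543/1382 = 463.35 V.
After B: V = 463.35 × 631/784 = 372.92 V.
After C: V = 372.92 × 1052/1728 = 227.03 V.
I_load = 227.03/79.5 = 2.8558 A, so P_out = 227.03 × 2.8558 = 648.36 W.
All ideal ⇒ P_in = P_out, so I_supply = 648.36/415 = 1.56 A.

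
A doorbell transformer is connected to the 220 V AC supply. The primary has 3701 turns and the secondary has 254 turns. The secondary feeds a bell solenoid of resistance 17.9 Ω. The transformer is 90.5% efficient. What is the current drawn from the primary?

I_p ≈ 0.0640 A

V_s = 220 × 254/3701 = 15.099 V.
I_s = V_s/R = 15.099/17.9 = 0.84350 A.
P_out = V_s I_s = 15.099 × 0.84350 = 12.736 W.
P_in = P_out/η = 12.736/0.905 = 14.073 W.
I_p = P_in/V_p = 14.073/220 = 0.0640 A.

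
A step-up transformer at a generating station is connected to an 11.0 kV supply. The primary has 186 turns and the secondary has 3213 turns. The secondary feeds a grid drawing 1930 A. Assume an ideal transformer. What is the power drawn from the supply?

P ≈ 3.67×10^8 W

I_p = I_s × N_s/N_p = 1930 × 3213/186 = 33339 A.
P = V_p I_p = 11000 × 33339 = 3.67×10^8 W.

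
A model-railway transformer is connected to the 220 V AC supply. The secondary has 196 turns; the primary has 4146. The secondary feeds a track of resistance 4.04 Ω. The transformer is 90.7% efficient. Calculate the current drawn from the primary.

V_s = 220 × 196/4146 = 10.400 V.
I_s = V_s/R = 10.400/4.04 = 2.5744 A.
P_out = V_s I_s = 10.400 × 2.5744 = 26.774 W.
P_in = P_out/η = 26.774/0.907 = 29.520 W.
I_p = P_in/V_p = 29.520/220 = 0.134 A.

I_p ≈ 0.134 A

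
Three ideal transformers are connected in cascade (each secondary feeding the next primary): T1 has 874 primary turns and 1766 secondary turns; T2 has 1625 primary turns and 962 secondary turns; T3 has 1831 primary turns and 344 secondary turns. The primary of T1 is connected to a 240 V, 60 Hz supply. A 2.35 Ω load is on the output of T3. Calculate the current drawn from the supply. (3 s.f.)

Secondary of T1: V = 240.00 × 1766/874 = 484.94 V.
Secondary of T2: V = 484.94 × 962/1625 = 287.09 V.
Secondary of T3: V = 287.09 × 344/1831 = 53.936 V.
I_load = 53.936/2.35 = 22.952 A, so P_out = 53.936 × 22.952 = 1237.9 W.
All ideal ⇒ P_in = P_out, so I_supply = 1237.9/240 = 5.16 A.

I_supply ≈ 5.16 A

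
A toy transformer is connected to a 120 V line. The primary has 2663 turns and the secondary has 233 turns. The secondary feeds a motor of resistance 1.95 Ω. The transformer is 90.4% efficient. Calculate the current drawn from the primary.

V_s = 120 × 233/2663 = 10.499 V.
I_s = V_s/R = 10.499/1.95 = 5.3843 A.
P_out = V_s I_s = 10.499 × 5.3843 = 56.532 W.
P_in = P_out/η = 56.532/0.904 = 62.536 W.
I_p = P_in/V_p = 62.536/120 = 0.521 A.

I_p ≈ 0.521 A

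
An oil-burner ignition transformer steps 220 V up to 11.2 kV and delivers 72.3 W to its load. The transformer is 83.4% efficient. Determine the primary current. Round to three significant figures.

I_p ≈ 0.394 A

P_in = P_out/η = 72.3/0.834 = 86.691 W.
I_p = P_in/V_p = 86.691/220 = 0.394 A.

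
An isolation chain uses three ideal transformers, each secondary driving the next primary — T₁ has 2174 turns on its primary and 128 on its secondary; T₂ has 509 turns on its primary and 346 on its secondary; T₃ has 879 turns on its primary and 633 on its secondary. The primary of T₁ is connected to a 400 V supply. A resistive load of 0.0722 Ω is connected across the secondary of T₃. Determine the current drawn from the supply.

I_supply ≈ 4.60 A

After T₁: V = 400.00 × 128/2174 = 23.551 V.
After T₂: V = 23.551 × 346/509 = 16.009 V.
After T₃: V = 16.009 × 633/879 = 11.529 V.
I_load = 11.529/0.0722 = 159.68 A, so P_out = 11.529 × 159.68 = 1840.9 W.
All ideal ⇒ P_in = P_out, so I_supply = 1840.9/400 = 4.60 A.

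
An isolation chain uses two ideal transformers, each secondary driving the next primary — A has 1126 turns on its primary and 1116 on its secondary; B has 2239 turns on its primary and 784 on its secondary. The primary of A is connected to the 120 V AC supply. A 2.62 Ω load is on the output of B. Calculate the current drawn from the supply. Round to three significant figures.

After A: V = 120.00 × 1116/1126 = 118.93 V.
After B: V = 118.93 × 784/2239 = 41.646 V.
I_load = 41.646/2.62 = 15.895 A, so P_out = 41.646 × 15.895 = 661.97 W.
All ideal ⇒ P_in = P_out, so I_supply = 661.97/120 = 5.52 A.

I_supply ≈ 5.52 A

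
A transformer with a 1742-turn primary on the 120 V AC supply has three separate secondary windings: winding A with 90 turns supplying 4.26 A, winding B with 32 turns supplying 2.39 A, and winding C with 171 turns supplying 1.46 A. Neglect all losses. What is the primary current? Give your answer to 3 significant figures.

V_A = 120 × 90/1742 = 6.1998 V; V_B = 120 × 32/1742 = 2.2044 V; V_C = 120 × 171/1742 = 11.780 V.
P_out = V_A I_A + V_B I_B + V_C I_C = 6.1998×4.26 + 2.2044×2.39 + 11.780×1.46 = 26.411 + 5.2684 + 17.198 = 48.878 W.
Ideal ⇒ P_in = P_out, so I_p = P_out/V_p = 48.878/120 = 0.407 A.

I_p ≈ 0.407 A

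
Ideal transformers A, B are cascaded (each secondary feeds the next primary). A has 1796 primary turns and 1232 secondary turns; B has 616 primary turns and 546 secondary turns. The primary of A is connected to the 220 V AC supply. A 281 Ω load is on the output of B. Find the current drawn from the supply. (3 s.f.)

I_supply ≈ 0.289 A

Secondary of A: V = 220.00 × 1232/1796 = 150.91 V.
Secondary of B: V = 150.91 × 546/616 = 133.76 V.
I_load = 133.76/281 = 0.47603 A, so P_out = 133.76 × 0.47603 = 63.675 W.
All ideal ⇒ P_in = P_out, so I_supply = 63.675/220 = 0.289 A.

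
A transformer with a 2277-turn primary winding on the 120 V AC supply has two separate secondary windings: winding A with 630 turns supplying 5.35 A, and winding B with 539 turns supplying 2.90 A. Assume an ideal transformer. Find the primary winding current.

I_p ≈ 2.17 A

V_A = 120 × 630/2277 = 33.202 V; V_B = 120 × 539/2277 = 28.406 V.
P_out = V_A I_A + V_B I_B = 33.202×5.35 + 28.406×2.90 = 177.63 + 82.377 = 260.01 W.
Ideal ⇒ P_in = P_out, so I_p = P_out/V_p = 260.01/120 = 2.17 A.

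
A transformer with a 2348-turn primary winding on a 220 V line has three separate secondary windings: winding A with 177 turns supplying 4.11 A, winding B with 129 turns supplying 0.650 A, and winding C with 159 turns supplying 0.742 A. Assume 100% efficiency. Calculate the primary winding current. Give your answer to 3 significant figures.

V_A = 220 × 177/2348 = 16.584 V; V_B = 220 × 129/2348 = 12.087 V; V_C = 220 × 159/2348 = 14.898 V.
P_out = V_A I_A + V_B I_B + V_C I_C = 16.584×4.11 + 12.087×0.650 + 14.898×0.742 = 68.162 + 7.8565 + 11.054 = 87.072 W.
Ideal ⇒ P_in = P_out, so I_p = P_out/V_p = 87.072/220 = 0.396 A.

I_p ≈ 0.396 A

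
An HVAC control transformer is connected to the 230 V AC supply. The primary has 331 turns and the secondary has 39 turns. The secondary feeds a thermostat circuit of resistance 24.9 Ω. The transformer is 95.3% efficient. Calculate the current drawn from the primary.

I_p ≈ 0.135 A

V_s = 230 × 39/331 = 27.100 V.
I_s = V_s/R = 27.100/24.9 = 1.0883 A.
P_out = V_s I_s = 27.100 × 1.0883 = 29.494 W.
P_in = P_out/η = 29.494/0.953 = 30.948 W.
I_p = P_in/V_p = 30.948/230 = 0.135 A.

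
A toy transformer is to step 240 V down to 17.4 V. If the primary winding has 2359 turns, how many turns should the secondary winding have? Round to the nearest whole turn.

N_s = 171 turns

N_s/N_p = V_s/V_p, so N_s = 2359 × 17.4/240 = 171.0 ≈ 171 turns.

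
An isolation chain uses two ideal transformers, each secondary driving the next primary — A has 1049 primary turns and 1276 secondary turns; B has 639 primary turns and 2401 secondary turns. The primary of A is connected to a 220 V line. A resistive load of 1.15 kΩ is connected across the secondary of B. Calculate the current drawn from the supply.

I_supply ≈ 4.00 A

Secondary of A: V = 220.00 × 1276/1049 = 267.61 V.
Secondary of B: V = 267.61 × 2401/639 = 1005.5 V.
I_load = 1005.5/1150 = 0.87436 A, so P_out = 1005.5 × 0.87436 = 879.19 W.
All ideal ⇒ P_in = P_out, so I_supply = 879.19/220 = 4.00 A.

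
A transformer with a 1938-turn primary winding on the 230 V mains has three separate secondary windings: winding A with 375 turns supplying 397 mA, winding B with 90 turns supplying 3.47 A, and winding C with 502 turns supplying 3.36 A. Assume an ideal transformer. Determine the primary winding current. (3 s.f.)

I_p ≈ 1.11 A

V_A = 230 × 375/1938 = 44.505 V; V_B = 230 × 90/1938 = 10.681 V; V_C = 230 × 502/1938 = 59.577 V.
P_out = V_A I_A + V_B I_B + V_C I_C = 44.505×0.397 + 10.681×3.47 + 59.577×3.36 = 17.668 + 37.063 + 200.18 = 254.91 W.
Ideal ⇒ P_in = P_out, so I_p = P_out/V_p = 254.91/230 = 1.11 A.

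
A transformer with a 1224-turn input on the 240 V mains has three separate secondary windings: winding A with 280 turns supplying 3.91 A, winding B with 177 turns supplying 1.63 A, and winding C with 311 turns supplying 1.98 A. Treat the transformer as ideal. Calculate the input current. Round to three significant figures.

V_A = 240 × 280/1224 = 54.902 V; V_B = 240 × 177/1224 = 34.706 V; V_C = 240 × 311/1224 = 60.980 V.
P_out = V_A I_A + V_B I_B + V_C I_C = 54.902×3.91 + 34.706×1.63 + 60.980×1.98 = 214.67 + 56.571 + 120.74 = 391.98 W.
Ideal ⇒ P_in = P_out, so I_in = P_out/V_in = 391.98/240 = 1.63 A.

I_in ≈ 1.63 A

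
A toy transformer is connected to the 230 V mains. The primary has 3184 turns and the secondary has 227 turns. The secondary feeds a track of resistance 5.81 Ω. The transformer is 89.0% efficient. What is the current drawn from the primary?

V_s = 230 × 227/3184 = 16.398 V.
I_s = V_s/R = 16.398/5.81 = 2.8223 A.
P_out = V_s I_s = 16.398 × 2.8223 = 46.279 W.
P_in = P_out/η = 46.279/0.890 = 51.999 W.
I_p = P_in/V_p = 51.999/230 = 0.226 A.

I_p ≈ 0.226 A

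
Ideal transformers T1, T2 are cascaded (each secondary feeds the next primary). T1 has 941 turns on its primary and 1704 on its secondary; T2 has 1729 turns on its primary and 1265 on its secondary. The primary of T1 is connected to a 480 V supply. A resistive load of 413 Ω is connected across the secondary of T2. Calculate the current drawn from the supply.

After T1: V = 480.00 × 1704/941 = 869.20 V.
After T2: V = 869.20 × 1265/1729 = 635.94 V.
I_load = 635.94/413 = 1.5398 A, so P_out = 635.94 × 1.5398 = 979.23 W.
All ideal ⇒ P_in = P_out, so I_supply = 979.23/480 = 2.04 A.

I_supply ≈ 2.04 A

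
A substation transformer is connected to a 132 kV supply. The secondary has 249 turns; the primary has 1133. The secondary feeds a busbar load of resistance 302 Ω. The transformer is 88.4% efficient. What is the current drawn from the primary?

I_p ≈ 23.9 A

V_s = 132000 × 249/1133 = 29010 V.
I_s = V_s/R = 29010/302 = 96.059 A.
P_out = V_s I_s = 29010 × 96.059 = 2.7866×10^6 W.
P_in = P_out/η = 2.7866×10^6/0.884 = 3.1523×10^6 W.
I_p = P_in/V_p = 3.1523×10^6/132000 = 23.9 A.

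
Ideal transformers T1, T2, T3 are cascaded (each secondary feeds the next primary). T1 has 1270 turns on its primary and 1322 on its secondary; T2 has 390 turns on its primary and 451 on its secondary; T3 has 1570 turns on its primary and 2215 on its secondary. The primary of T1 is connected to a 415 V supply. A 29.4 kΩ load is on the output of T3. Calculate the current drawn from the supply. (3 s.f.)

After T1: V = 415.00 × 1322/1270 = 431.99 V.
After T2: V = 431.99 × 451/390 = 499.56 V.
After T3: V = 499.56 × 2215/1570 = 704.79 V.
I_load = 704.79/29400 = 0.023973 A, so P_out = 704.79 × 0.023973 = 16.896 W.
All ideal ⇒ P_in = P_out, so I_supply = 16.896/415 = 0.0407 A.

I_supply ≈ 0.0407 A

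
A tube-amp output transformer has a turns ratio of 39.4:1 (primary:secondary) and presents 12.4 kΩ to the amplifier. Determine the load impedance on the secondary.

Z_s = Z_p/(N_p/N_s)² = 12400/39.4² = 7.99 Ω.

Z_s ≈ 7.99 Ω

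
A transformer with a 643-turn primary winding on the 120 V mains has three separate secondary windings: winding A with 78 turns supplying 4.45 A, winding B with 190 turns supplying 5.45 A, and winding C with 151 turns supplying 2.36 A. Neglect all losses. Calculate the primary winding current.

I_p ≈ 2.70 A

V_A = 120 × 78/643 = 14.557 V; V_B = 120 × 190/643 = 35.459 V; V_C = 120 × 151/643 = 28.180 V.
P_out = V_A I_A + V_B I_B + V_C I_C = 14.557×4.45 + 35.459×5.45 + 28.180×2.36 = 64.778 + 193.25 + 66.506 = 324.53 W.
Ideal ⇒ P_in = P_out, so I_p = P_out/V_p = 324.53/120 = 2.70 A.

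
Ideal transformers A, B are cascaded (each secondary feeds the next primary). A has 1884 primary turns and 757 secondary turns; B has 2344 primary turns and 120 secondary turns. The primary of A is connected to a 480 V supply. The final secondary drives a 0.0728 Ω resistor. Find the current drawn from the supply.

After A: V = 480.00 × 757/1884 = 192.87 V.
After B: V = 192.87 × 120/2344 = 9.8737 V.
I_load = 9.8737/0.0728 = 135.63 A, so P_out = 9.8737 × 135.63 = 1339.1 W.
All ideal ⇒ P_in = P_out, so I_supply = 1339.1/480 = 2.79 A.

I_supply ≈ 2.79 A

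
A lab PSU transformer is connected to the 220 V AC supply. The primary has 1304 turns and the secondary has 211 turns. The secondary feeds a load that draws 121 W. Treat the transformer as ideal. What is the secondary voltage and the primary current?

V_s = V_p × N_s/N_p = 220 × 211/1304 = 35.598 V.
I_s = P/V_s = 121/35.598 = 3.3991 A.
I_p = I_s × N_s/N_p = 3.3991 × 211/1304 = 0.550 A.

V_s ≈ 35.6 V, I_p ≈ 0.550 A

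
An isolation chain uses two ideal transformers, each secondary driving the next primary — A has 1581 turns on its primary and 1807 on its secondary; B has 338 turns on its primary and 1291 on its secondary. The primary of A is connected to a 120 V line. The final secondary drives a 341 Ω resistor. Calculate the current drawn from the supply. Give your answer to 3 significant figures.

After A: V = 120.00 × 1807/1581 = 137.15 V.
After B: V = 137.15 × 1291/338 = 523.86 V.
I_load = 523.86/341 = 1.5363 A, so P_out = 523.86 × 1.5363 = 804.78 W.
All ideal ⇒ P_in = P_out, so I_supply = 804.78/120 = 6.71 A.

I_supply ≈ 6.71 A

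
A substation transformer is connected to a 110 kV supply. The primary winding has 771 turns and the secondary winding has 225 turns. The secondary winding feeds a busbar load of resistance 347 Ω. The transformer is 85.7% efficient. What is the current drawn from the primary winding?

I_p ≈ 31.5 A

V_s = 110000 × 225/771 = 32101 V.
I_s = V_s/R = 32101/347 = 92.511 A.
P_out = V_s I_s = 32101 × 92.511 = 2.9697×10^6 W.
P_in = P_out/η = 2.9697×10^6/0.857 = 3.4652×10^6 W.
I_p = P_in/V_p = 3.4652×10^6/110000 = 31.5 A.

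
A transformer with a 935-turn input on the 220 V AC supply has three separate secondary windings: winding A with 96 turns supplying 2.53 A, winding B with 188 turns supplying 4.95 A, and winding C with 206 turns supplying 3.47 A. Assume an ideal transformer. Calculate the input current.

V_A = 220 × 96/935 = 22.588 V; V_B = 220 × 188/935 = 44.235 V; V_C = 220 × 206/935 = 48.471 V.
P_out = V_A I_A + V_B I_B + V_C I_C = 22.588×2.53 + 44.235×4.95 + 48.471×3.47 = 57.148 + 218.96 + 168.19 = 444.31 W.
Ideal ⇒ P_in = P_out, so I_in = P_out/V_in = 444.31/220 = 2.02 A.

I_in ≈ 2.02 A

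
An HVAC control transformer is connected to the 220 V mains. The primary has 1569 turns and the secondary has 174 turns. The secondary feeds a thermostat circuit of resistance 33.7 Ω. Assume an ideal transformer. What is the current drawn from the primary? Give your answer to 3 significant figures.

V_s = V_p × N_s/N_p = 220 × 174/1569 = 24.398 V.
I_s = V_s/R = 24.398/33.7 = 0.72397 A.
For an ideal transformer I_p N_p = I_s N_s, so I_p = 0.72397 × 174/1569 = 0.0803 A.

I_p ≈ 0.0803 A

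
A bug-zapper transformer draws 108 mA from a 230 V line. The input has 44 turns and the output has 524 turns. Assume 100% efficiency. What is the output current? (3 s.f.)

I_out/I_in = N_in/N_out, so I_out = 0.108 × 44/524 = 0.00907 A.

I_out ≈ 0.00907 A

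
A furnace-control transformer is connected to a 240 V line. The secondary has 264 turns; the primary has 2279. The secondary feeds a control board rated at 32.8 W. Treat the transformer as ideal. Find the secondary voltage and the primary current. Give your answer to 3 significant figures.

V_s ≈ 27.8 V, I_p ≈ 0.137 A

V_s = V_p × N_s/N_p = 240 × 264/2279 = 27.802 V.
I_s = P/V_s = 32.8/27.802 = 1.1798 A.
I_p = I_s × N_s/N_p = 1.1798 × 264/2279 = 0.137 A.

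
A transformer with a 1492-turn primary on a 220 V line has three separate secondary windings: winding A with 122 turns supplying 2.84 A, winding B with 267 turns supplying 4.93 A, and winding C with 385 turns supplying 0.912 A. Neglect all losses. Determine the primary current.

V_A = 220 × 122/1492 = 17.989 V; V_B = 220 × 267/1492 = 39.370 V; V_C = 220 × 385/1492 = 56.769 V.
P_out = V_A I_A + V_B I_B + V_C I_C = 17.989×2.84 + 39.370×4.93 + 56.769×0.912 = 51.090 + 194.09 + 51.774 = 296.96 W.
Ideal ⇒ P_in = P_out, so I_p = P_out/V_p = 296.96/220 = 1.35 A.

I_p ≈ 1.35 A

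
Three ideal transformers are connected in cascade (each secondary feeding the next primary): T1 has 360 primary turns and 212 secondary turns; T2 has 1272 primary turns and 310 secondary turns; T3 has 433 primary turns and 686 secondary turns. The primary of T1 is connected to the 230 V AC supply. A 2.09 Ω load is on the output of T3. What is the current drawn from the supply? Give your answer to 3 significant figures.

Secondary of T1: V = 230.00 × 212/360 = 135.44 V.
Secondary of T2: V = 135.44 × 310/1272 = 33.009 V.
Secondary of T3: V = 33.009 × 686/433 = 52.296 V.
I_load = 52.296/2.09 = 25.022 A, so P_out = 52.296 × 25.022 = 1308.6 W.
All ideal ⇒ P_in = P_out, so I_supply = 1308.6/230 = 5.69 A.

I_supply ≈ 5.69 A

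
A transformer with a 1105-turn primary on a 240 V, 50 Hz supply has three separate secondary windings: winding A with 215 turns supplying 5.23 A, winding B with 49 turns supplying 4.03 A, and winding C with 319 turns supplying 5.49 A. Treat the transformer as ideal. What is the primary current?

I_p ≈ 2.78 A

V_A = 240 × 215/1105 = 46.697 V; V_B = 240 × 49/1105 = 10.643 V; V_C = 240 × 319/1105 = 69.285 V.
P_out = V_A I_A + V_B I_B + V_C I_C = 46.697×5.23 + 10.643×4.03 + 69.285×5.49 = 244.22 + 42.889 + 380.38 = 667.49 W.
Ideal ⇒ P_in = P_out, so I_p = P_out/V_p = 667.49/240 = 2.78 A.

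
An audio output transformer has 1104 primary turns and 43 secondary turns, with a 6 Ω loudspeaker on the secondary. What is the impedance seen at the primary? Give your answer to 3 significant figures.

Z_p = (N_p/N_s)² × Z_s = (1104/43)² × 6 = 3960 Ω.

Z_p ≈ 3960 Ω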